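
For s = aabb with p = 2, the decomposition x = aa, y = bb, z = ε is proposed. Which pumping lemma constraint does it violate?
Violated: |xy| ≤ p

The decomposition x = aa, y = bb, z = ε for s = aabb with p = 2
violates the constraint: |xy| ≤ p

|xy| = |aabb| = 4 > 2 = p. The decomposition puts too many characters in xy.

Pumping lemma constraints:
1. xyz = s (decomposition is valid)
2. |xy| ≤ p
3. |y| > 0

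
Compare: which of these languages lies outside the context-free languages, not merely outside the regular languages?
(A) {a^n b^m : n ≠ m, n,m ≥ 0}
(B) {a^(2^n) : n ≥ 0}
(B) {a^(2^n) : n ≥ 0}

(B) {a^(2^n) : n ≥ 0} requires the CFL pumping lemma.

- {a^n b^m : n ≠ m, n,m ≥ 0} is context-free (but not regular)
  • Can be shown non-regular with the regular pumping lemma
  • After pumping a's, we can make n = m

- {a^(2^n) : n ≥ 0} is NOT context-free
  • Requires the CFL pumping lemma to prove
  • Gaps between powers of 2 grow exponentially

The CFL pumping lemma is "stronger" in that it can prove non-membership
in the larger class of context-free languages.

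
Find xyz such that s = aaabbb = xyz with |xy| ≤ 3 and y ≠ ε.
x = 'a', y = 'a', z = 'abbb'

For s = aaabbb and p = 3, one valid decomposition is:
- x = 'a' (length 1)
- y = 'a' (length 1)
- z = 'abbb' (length 4)

Verification:
- xyz = 'a' + 'a' + 'abbb' = aaabbb ✓
- |xy| = 2 ≤ 3 ✓
- |y| = 1 > 0 ✓

All pumping lemma constraints are satisfied.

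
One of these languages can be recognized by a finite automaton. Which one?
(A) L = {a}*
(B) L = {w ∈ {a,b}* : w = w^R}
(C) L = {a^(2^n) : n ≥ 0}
(A) {a}*

(A) L = {a}* is regular.

This can be recognized by a finite automaton (DFA/NFA).
Regular expressions like {a}* define regular languages.

The other choices are not regular:
- {a^(2^n) : n ≥ 0}: After pumping, length is no longer a power of 2
- {w ∈ {a,b}* : w = w^R}: After pumping, the string is no longer symmetric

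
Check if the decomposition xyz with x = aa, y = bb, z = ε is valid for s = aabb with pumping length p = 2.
Violated: |xy| ≤ p

The decomposition x = aa, y = bb, z = ε for s = aabb with p = 2
violates the constraint: |xy| ≤ p

|xy| = |aabb| = 4 > 2 = p. The decomposition puts too many characters in xy.

Pumping lemma constraints:
1. xyz = s (decomposition is valid)
2. |xy| ≤ p
3. |y| > 0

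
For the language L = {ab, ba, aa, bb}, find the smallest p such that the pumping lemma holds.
p = 3

For a finite language L, the pumping lemma holds vacuously if p > max|s| for s ∈ L.

The longest string in L = {ab, ba, aa, bb} has length 2.
If p = 3, then no string s ∈ L has |s| ≥ p, so the condition is vacuously true.

The minimum pumping length is p = 3.

Why no smaller p works: for any p ≤ 2, the longest string s ∈ L has |s| = 2 ≥ p, so it would
have to be pumpable; but pumping up (i = 2, 3, ...) produces ever longer strings, which cannot all lie in the
finite language L. So the pumping property fails for every p ≤ 2.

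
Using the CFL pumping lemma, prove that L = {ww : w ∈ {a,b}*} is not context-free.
Assume for contradiction that L is context-free, and let p ≥ 1 be the pumping length given by the pumping lemma for CFLs.
Choose s = a^p b^p a^p b^p. Then s ∈ L (take w = a^p b^p) and |s| = 4p ≥ p.
By the CFL pumping lemma, s = uvxyz for some u, v, x, y, z with |vxy| ≤ p, |vy| ≥ 1, and uv^i xy^i z ∈ L for every i ≥ 0.

Write s as four blocks A₁ B₁ A₂ B₂ with A₁ = A₂ = a^p and B₁ = B₂ = b^p. Since |vxy| ≤ p, the window vxy lies inside at most two adjacent blocks. Take i = 0 and let t = uxz, so |t| = 4p − |vy| with 1 ≤ |vy| ≤ p. If |t| is odd, t ∉ L immediately, so assume |vy| is even (hence |vy| ≥ 2) and |t|/2 = 2p − |vy|/2, which satisfies p ≤ |t|/2 ≤ 2p − 1.

Case 1 (vxy inside A₁B₁): t = a^(p−j) b^(p−l) a^p b^p with j + l = |vy|. The second half of t has length < 2p, so it is a suffix of the trailing a^p b^p and ends in b; the first half is a^(p−j) b^(p−l) a^((j+l)/2), which ends in a because (j+l)/2 ≥ 1. The halves differ, so t ∉ L.

Case 2 (vxy inside B₁A₂, straddling the middle): t = a^p b^(p−j) a^(p−l) b^p with j + l = |vy|. If t = ww, then w is a prefix of t of length ≥ p, so w begins with a^p; and w is a suffix of t of length ≥ p, so w ends with b^p. That forces |w| ≥ 2p, contradicting |w| = |t|/2 ≤ 2p − 1. So t ∉ L.

Case 3 (vxy inside A₂B₂): t = a^p b^p a^(p−j) b^(p−l) with j + l = |vy|. The first half of t is a prefix of a^p b^p, so it begins with a; the second half is b^((j+l)/2) a^(p−j) b^(p−l), which begins with b. The halves differ, so t ∉ L.

In every case uv⁰xy⁰z = uxz ∉ L.

This contradicts the CFL pumping lemma, which requires uv^i xy^i z ∈ L for all i ≥ 0.
Hence L = {ww : w ∈ {a,b}*} is not context-free. ∎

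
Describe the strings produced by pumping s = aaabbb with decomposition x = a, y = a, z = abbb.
{xy^i z : i ≥ 0} = {a^(2+i) b^3 : i ≥ 0} = {aabbb, aaabbb, aaaabbb, ...}

With x = a, y = a, z = abbb: Starting with aaabbb and pumping the second 'a', we get strings with 2+i a's followed by 3 b's for i = 0, 1, 2, ...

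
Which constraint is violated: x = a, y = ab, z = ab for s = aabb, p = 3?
Violated: xyz = s

The decomposition x = a, y = ab, z = ab for s = aabb with p = 3
violates the constraint: xyz = s

xyz = 'a' + 'ab' + 'ab' = 'aabab' ≠ 'aabb' = s. The decomposition doesn't reconstruct s.

Pumping lemma constraints:
1. xyz = s (decomposition is valid)
2. |xy| ≤ p
3. |y| > 0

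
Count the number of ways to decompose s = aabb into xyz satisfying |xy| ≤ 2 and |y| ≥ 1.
3

For s = 'aabb' with pumping length p = 2:

Constraints: |xy| ≤ 2, |y| > 0

Valid decompositions (|xy| ≤ p, |y| ≥ 1):
  • x='', y='a', z='abb'
  • x='a', y='a', z='bb'
  • x='', y='aa', z='bb'

Total count: 3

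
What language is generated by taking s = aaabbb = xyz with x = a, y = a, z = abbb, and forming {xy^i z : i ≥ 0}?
{xy^i z : i ≥ 0} = {a^(2+i) b^3 : i ≥ 0} = {aabbb, aaabbb, aaaabbb, ...}

With x = a, y = a, z = abbb: Starting with aaabbb and pumping the second 'a', we get strings with 2+i a's followed by 3 b's for i = 0, 1, 2, ...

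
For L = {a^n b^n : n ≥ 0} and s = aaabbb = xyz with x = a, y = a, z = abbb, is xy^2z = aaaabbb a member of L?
No

xy²z = a · aa · abbb = aaaabbb.
aaaabbb has 4 a's and 3 b's; 4 ≠ 3, so it is not in L.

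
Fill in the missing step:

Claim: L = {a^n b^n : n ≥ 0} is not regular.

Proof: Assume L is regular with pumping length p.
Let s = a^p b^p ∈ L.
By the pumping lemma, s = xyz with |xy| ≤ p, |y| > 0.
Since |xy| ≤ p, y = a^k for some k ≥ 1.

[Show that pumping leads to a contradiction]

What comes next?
Consider xy²z = a^(p+k) b^p.

Since k ≥ 1, we have p + k > p.
So xy²z has more a's than b's: (p+k) a's vs p b's.
This means xy²z ∉ L because a^n b^n requires equal counts.

This contradicts the pumping lemma which states xy²z ∈ L.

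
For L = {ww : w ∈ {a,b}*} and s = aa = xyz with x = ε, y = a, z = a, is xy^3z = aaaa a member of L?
Yes

xy³z = ε · aaa · a = aaaa.
aaaa splits into halves aa · aa, which are equal, so it is in L (w = aa).
(A single pumped string landing in L is not a contradiction by itself; a non-regularity proof needs some i for which xy^i z ∉ L, for every admissible decomposition.)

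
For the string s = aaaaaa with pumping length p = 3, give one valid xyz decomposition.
x = '', y = 'aa', z = 'aaaa'

For s = aaaaaa and p = 3, one valid decomposition is:
- x = '' (length 0)
- y = 'aa' (length 2)
- z = 'aaaa' (length 4)

Verification:
- xyz = '' + 'aa' + 'aaaa' = aaaaaa ✓
- |xy| = 2 ≤ 3 ✓
- |y| = 2 > 0 ✓

All pumping lemma constraints are satisfied.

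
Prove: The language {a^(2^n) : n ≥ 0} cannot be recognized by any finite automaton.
Assume for contradiction that L is regular, and let p ≥ 1 be the pumping length given by the pumping lemma.
Choose s = a^(2^p). Then s ∈ L and |s| = 2^p ≥ p.
By the pumping lemma, s = xyz for some x, y, z with |xy| ≤ p, |y| ≥ 1, and xy^i z ∈ L for every i ≥ 0.
Here y = a^k for some k with 1 ≤ k ≤ |xy| ≤ p, and p < 2^p.

Take i = 2: |xy²z| = 2^p + k.
Now 2^p < 2^p + k ≤ 2^p + p < 2^p + 2^p = 2^(p+1).
So |xy²z| lies strictly between the consecutive powers of two 2^p and 2^(p+1), hence is not a power of 2, and xy²z ∉ L.

This contradicts the pumping lemma, which requires xy^i z ∈ L for all i ≥ 0.
Hence L = {a^(2^n) : n ≥ 0} is not regular. ∎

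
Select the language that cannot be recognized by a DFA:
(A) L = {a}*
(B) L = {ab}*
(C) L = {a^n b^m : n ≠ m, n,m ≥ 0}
(C) {a^n b^m : n ≠ m, n,m ≥ 0}

(C) L = {a^n b^m : n ≠ m, n,m ≥ 0} is NOT regular.

The pumping lemma can be used to prove this:
After pumping a's, we can make n = m

The other languages are regular because they can be recognized by finite automata.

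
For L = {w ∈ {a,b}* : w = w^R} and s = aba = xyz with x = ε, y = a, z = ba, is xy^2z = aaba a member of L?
No

xy²z = ε · aa · ba = aaba.
aaba reversed is abaa ≠ aaba, so it is not a palindrome and is not in L.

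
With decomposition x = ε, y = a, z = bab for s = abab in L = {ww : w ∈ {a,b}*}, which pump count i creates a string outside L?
i = 3

xy³z = ε · aaa · bab = aaabab; aaabab has length 6; its halves are aaa and bab, which differ, so it is not in L.
(Other choices also work, e.g. i = 0, 2; only i = 1 is guaranteed to stay in L since xy¹z = s.)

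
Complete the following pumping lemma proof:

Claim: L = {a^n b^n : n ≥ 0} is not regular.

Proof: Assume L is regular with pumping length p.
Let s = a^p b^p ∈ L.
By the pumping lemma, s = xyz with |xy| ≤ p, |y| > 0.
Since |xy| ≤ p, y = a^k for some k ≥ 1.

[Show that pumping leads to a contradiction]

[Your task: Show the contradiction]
Consider xy²z = a^(p+k) b^p.

Since k ≥ 1, we have p + k > p.
So xy²z has more a's than b's: (p+k) a's vs p b's.
This means xy²z ∉ L because a^n b^n requires equal counts.

This contradicts the pumping lemma which states xy²z ∈ L.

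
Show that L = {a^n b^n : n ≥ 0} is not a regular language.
Assume for contradiction that L is regular, and let p ≥ 1 be the pumping length given by the pumping lemma.
Choose s = a^p b^p. Then s ∈ L and |s| = 2p ≥ p.
By the pumping lemma, s = xyz for some x, y, z with |xy| ≤ p, |y| ≥ 1, and xy^i z ∈ L for every i ≥ 0.
Since |xy| ≤ p and the first p symbols of s are all a's, we must have y = a^k for some k with 1 ≤ k ≤ p.

Take i = 0: xy⁰z = a^(p − k) b^p.
This string has p − k a's but p b's, and p − k < p because k ≥ 1. So xy⁰z ∉ L.

This contradicts the pumping lemma, which requires xy^i z ∈ L for all i ≥ 0.
Hence L = {a^n b^n : n ≥ 0} is not regular. ∎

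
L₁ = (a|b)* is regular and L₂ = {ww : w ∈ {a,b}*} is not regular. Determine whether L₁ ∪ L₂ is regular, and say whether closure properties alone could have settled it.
Yes — L₁ ∪ L₂ is regular.

{ww} ⊆ (a|b)*, so L₁ ∪ L₂ = (a|b)*, which is regular.

Note that the bare facts "L₁ regular, L₂ non-regular" do not settle the question by themselves: the closure of regular languages under ∪, ∩, complement and difference applies only when BOTH operands are regular. With a non-regular operand the result can come out regular or non-regular depending on the specific languages, so one has to work out L₁ ∪ L₂ for this particular pair, as above.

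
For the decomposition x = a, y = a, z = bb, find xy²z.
aaabb

Given x = 'a', y = 'a', z = 'bb' and i = 2:

xy^2z = x + y·y·...·y (2 times) + z
       = 'a' + 'a'^2 + 'bb'
       = 'a' + 'aa' + 'bb'
       = 'aaabb'

The pumped string is 'aaabb' with length 5.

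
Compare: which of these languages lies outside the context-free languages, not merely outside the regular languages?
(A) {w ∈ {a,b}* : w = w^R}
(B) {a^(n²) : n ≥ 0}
(B) {a^(n²) : n ≥ 0}

(B) {a^(n²) : n ≥ 0} requires the CFL pumping lemma.

- {w ∈ {a,b}* : w = w^R} is context-free (but not regular)
  • Can be shown non-regular with the regular pumping lemma
  • After pumping, the string is no longer symmetric

- {a^(n²) : n ≥ 0} is NOT context-free
  • Requires the CFL pumping lemma to prove
  • Gaps between squares grow unboundedly

The CFL pumping lemma is "stronger" in that it can prove non-membership
in the larger class of context-free languages.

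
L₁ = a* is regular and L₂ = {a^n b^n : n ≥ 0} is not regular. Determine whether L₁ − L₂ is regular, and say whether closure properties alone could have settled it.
Yes — L₁ − L₂ is regular.

The only string of a* that lies in {a^n b^n} is ε, so L₁ − L₂ = a* − {ε} = a⁺ = aa*, which is regular.

Note that the bare facts "L₁ regular, L₂ non-regular" do not settle the question by themselves: the closure of regular languages under ∪, ∩, complement and difference applies only when BOTH operands are regular. With a non-regular operand the result can come out regular or non-regular depending on the specific languages, so one has to work out L₁ − L₂ for this particular pair, as above.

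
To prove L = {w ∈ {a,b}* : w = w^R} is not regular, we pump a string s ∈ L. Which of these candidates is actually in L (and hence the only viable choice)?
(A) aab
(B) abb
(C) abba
(C) abba

The pumping lemma is applied to a string s that lies in L, so first check membership of each option:
- (A) aab reversed is baa ≠ aab, so it is not a palindrome and is not in L ✗
- (B) abb reversed is bba ≠ abb, so it is not a palindrome and is not in L ✗
- (C) abba reversed is abba, the same string, so it is a palindrome and is in L ✓

Only (C) abba is in L, so it is the only candidate that could play the role of s.
(In a complete proof one picks s in terms of the pumping length p so that |s| ≥ p is guaranteed; a fixed string like abba illustrates the shape of such an s.)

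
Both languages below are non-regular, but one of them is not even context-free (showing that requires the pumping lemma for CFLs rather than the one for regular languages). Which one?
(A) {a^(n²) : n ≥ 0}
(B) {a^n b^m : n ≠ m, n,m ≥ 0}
(A) {a^(n²) : n ≥ 0}

(A) {a^(n²) : n ≥ 0} requires the CFL pumping lemma.

- {a^n b^m : n ≠ m, n,m ≥ 0} is context-free (but not regular)
  • Can be shown non-regular with the regular pumping lemma
  • After pumping a's, we can make n = m

- {a^(n²) : n ≥ 0} is NOT context-free
  • Requires the CFL pumping lemma to prove
  • Gaps between squares grow unboundedly

The CFL pumping lemma is "stronger" in that it can prove non-membership
in the larger class of context-free languages.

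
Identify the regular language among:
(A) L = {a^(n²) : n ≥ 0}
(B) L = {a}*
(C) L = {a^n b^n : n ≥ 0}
(B) {a}*

(B) L = {a}* is regular.

This can be recognized by a finite automaton (DFA/NFA).
Regular expressions like {a}* define regular languages.

The other choices are not regular:
- {a^(n²) : n ≥ 0}: After pumping, length is no longer a perfect square
- {a^n b^n : n ≥ 0}: After pumping, the number of a's and b's become unequal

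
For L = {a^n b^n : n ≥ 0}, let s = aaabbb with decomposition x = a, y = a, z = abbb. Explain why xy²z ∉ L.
xy²z = aaaabbb ∉ L

Pumping with i = 2 replaces y = a by y² = aa:
- Original: s = xyz = aaabbb; aaabbb = a^3 b^3 has equal counts (3 = 3), so it is in L
- Pumped: xy²z = a · aa · abbb = aaaabbb
- aaaabbb has 4 a's and 3 b's; 4 ≠ 3, so it is not in L

The pumping lemma would require xy²z ∈ L, so this decomposition yields a contradiction.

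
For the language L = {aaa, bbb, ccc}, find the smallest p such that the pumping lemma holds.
p = 4

For a finite language L, the pumping lemma holds vacuously if p > max|s| for s ∈ L.

The longest string in L = {aaa, bbb, ccc} has length 3.
If p = 4, then no string s ∈ L has |s| ≥ p, so the condition is vacuously true.

The minimum pumping length is p = 4.

Why no smaller p works: for any p ≤ 3, the longest string s ∈ L has |s| = 3 ≥ p, so it would
have to be pumpable; but pumping up (i = 2, 3, ...) produces ever longer strings, which cannot all lie in the
finite language L. So the pumping property fails for every p ≤ 3.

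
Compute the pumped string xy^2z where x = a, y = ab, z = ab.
aababab

Given x = 'a', y = 'ab', z = 'ab' and i = 2:

xy^2z = x + y·y·...·y (2 times) + z
       = 'a' + 'ab'^2 + 'ab'
       = 'a' + 'abab' + 'ab'
       = 'aababab'

The pumped string is 'aababab' with length 7.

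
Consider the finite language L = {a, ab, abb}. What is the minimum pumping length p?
p = 4

For a finite language L, the pumping lemma holds vacuously if p > max|s| for s ∈ L.

The longest string in L = {a, ab, abb} has length 3.
If p = 4, then no string s ∈ L has |s| ≥ p, so the condition is vacuously true.

The minimum pumping length is p = 4.

Why no smaller p works: for any p ≤ 3, the longest string s ∈ L has |s| = 3 ≥ p, so it would
have to be pumpable; but pumping up (i = 2, 3, ...) produces ever longer strings, which cannot all lie in the
finite language L. So the pumping property fails for every p ≤ 3.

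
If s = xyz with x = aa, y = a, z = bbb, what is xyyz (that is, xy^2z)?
aaaabbb

Given x = 'aa', y = 'a', z = 'bbb' and i = 2:

xy^2z = x + y·y·...·y (2 times) + z
       = 'aa' + 'a'^2 + 'bbb'
       = 'aa' + 'aa' + 'bbb'
       = 'aaaabbb'

The pumped string is 'aaaabbb' with length 7.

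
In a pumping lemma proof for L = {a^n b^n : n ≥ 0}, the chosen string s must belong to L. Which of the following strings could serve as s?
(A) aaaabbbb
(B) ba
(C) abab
(A) aaaabbbb

The pumping lemma is applied to a string s that lies in L, so first check membership of each option:
- (A) aaaabbbb = a^4 b^4 has equal counts (4 = 4), so it is in L ✓
- (B) ba has an a after a b, so it is not of the form a^n b^n and is not in L ✗
- (C) abab has an a after a b, so it is not of the form a^n b^n and is not in L ✗

Only (A) aaaabbbb is in L, so it is the only candidate that could play the role of s.
(In a complete proof one picks s in terms of the pumping length p so that |s| ≥ p is guaranteed; a fixed string like aaaabbbb illustrates the shape of such an s.)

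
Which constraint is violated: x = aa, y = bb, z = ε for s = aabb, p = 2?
Violated: |xy| ≤ p

The decomposition x = aa, y = bb, z = ε for s = aabb with p = 2
violates the constraint: |xy| ≤ p

|xy| = |aabb| = 4 > 2 = p. The decomposition puts too many characters in xy.

Pumping lemma constraints:
1. xyz = s (decomposition is valid)
2. |xy| ≤ p
3. |y| > 0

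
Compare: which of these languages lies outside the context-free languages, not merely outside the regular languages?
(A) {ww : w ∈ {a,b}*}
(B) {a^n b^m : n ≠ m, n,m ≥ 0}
(A) {ww : w ∈ {a,b}*}

(A) {ww : w ∈ {a,b}*} requires the CFL pumping lemma.

- {a^n b^m : n ≠ m, n,m ≥ 0} is context-free (but not regular)
  • Can be shown non-regular with the regular pumping lemma
  • After pumping a's, we can make n = m

- {ww : w ∈ {a,b}*} is NOT context-free
  • Requires the CFL pumping lemma to prove
  • Even a PDA cannot compare two arbitrary halves symbol by symbol; CFL pumping on a^p b^p a^p b^p fails

The CFL pumping lemma is "stronger" in that it can prove non-membership
in the larger class of context-free languages.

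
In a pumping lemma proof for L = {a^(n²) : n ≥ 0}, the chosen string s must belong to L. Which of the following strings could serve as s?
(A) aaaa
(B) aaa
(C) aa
(A) aaaa

The pumping lemma is applied to a string s that lies in L, so first check membership of each option:
- (A) aaaa has length 4 = 2², a perfect square, so it is in L ✓
- (B) aaa has length 3, strictly between 1² = 1 and 2² = 4, so it is not in L ✗
- (C) aa has length 2, strictly between 1² = 1 and 2² = 4, so it is not in L ✗

Only (A) aaaa is in L, so it is the only candidate that could play the role of s.
(In a complete proof one picks s in terms of the pumping length p so that |s| ≥ p is guaranteed; a fixed string like aaaa illustrates the shape of such an s.)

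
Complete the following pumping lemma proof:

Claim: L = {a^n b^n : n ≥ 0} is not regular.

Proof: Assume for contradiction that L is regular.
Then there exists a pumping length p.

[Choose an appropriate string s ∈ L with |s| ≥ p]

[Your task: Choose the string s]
s = a^p b^p

This string is in L (has equal a's and b's) and has length 2p ≥ p.
Any decomposition xyz with |xy| ≤ p means y consists only of a's,
so pumping will unbalance the counts.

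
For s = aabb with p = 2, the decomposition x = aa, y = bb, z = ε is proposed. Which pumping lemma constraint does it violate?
Violated: |xy| ≤ p

The decomposition x = aa, y = bb, z = ε for s = aabb with p = 2
violates the constraint: |xy| ≤ p

|xy| = |aabb| = 4 > 2 = p. The decomposition puts too many characters in xy.

Pumping lemma constraints:
1. xyz = s (decomposition is valid)
2. |xy| ≤ p
3. |y| > 0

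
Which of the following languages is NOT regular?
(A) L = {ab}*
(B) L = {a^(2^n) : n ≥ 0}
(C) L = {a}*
(B) {a^(2^n) : n ≥ 0}

(B) L = {a^(2^n) : n ≥ 0} is NOT regular.

The pumping lemma can be used to prove this:
After pumping, length is no longer a power of 2

The other languages are regular because they can be recognized by finite automata.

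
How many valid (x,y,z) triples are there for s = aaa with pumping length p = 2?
3

For s = 'aaa' with pumping length p = 2:

Constraints: |xy| ≤ 2, |y| > 0

Valid decompositions (|xy| ≤ p, |y| ≥ 1):
  • x='', y='a', z='aa'
  • x='a', y='a', z='a'
  • x='', y='aa', z='a'

Total count: 3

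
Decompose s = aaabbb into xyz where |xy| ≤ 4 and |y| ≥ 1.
x = '', y = 'a', z = 'aabbb'

For s = aaabbb and p = 4, one valid decomposition is:
- x = '' (length 0)
- y = 'a' (length 1)
- z = 'aabbb' (length 5)

Verification:
- xyz = '' + 'a' + 'aabbb' = aaabbb ✓
- |xy| = 1 ≤ 4 ✓
- |y| = 1 > 0 ✓

All pumping lemma constraints are satisfied.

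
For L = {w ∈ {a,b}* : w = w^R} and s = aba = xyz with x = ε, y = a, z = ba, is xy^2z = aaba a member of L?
No

xy²z = ε · aa · ba = aaba.
aaba reversed is abaa ≠ aaba, so it is not a palindrome and is not in L.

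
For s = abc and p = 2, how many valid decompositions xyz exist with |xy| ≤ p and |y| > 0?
3

For s = 'abc' with pumping length p = 2:

Constraints: |xy| ≤ 2, |y| > 0

Valid decompositions (|xy| ≤ p, |y| ≥ 1):
  • x='', y='a', z='bc'
  • x='a', y='b', z='c'
  • x='', y='ab', z='c'

Total count: 3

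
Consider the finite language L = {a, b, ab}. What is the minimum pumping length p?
p = 3

For a finite language L, the pumping lemma holds vacuously if p > max|s| for s ∈ L.

The longest string in L = {a, b, ab} has length 2.
If p = 3, then no string s ∈ L has |s| ≥ p, so the condition is vacuously true.

The minimum pumping length is p = 3.

Why no smaller p works: for any p ≤ 2, the longest string s ∈ L has |s| = 2 ≥ p, so it would
have to be pumpable; but pumping up (i = 2, 3, ...) produces ever longer strings, which cannot all lie in the
finite language L. So the pumping property fails for every p ≤ 2.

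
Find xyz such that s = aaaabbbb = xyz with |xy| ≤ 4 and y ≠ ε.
x = 'a', y = 'a', z = 'aabbbb'

For s = aaaabbbb and p = 4, one valid decomposition is:
- x = 'a' (length 1)
- y = 'a' (length 1)
- z = 'aabbbb' (length 6)

Verification:
- xyz = 'a' + 'a' + 'aabbbb' = aaaabbbb ✓
- |xy| = 2 ≤ 4 ✓
- |y| = 1 > 0 ✓

All pumping lemma constraints are satisfied.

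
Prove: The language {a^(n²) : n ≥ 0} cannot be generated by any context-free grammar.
Assume for contradiction that L is context-free, and let p ≥ 1 be the pumping length given by the pumping lemma for CFLs.
Choose s = a^(p²). Then s ∈ L and |s| = p² ≥ p.
By the CFL pumping lemma, s = uvxyz for some u, v, x, y, z with |vxy| ≤ p, |vy| ≥ 1, and uv^i xy^i z ∈ L for every i ≥ 0.
All symbols are a's, so only lengths matter: let k = |vy|, with 1 ≤ k ≤ |vxy| ≤ p.

Take i = 2: |uv²xy²z| = p² + k, and p² < p² + k ≤ p² + p < (p + 1)².
So the length lies strictly between consecutive squares and is not a perfect square; uv²xy²z ∉ L.

This contradicts the CFL pumping lemma, which requires uv^i xy^i z ∈ L for all i ≥ 0.
Hence L = {a^(n²) : n ≥ 0} is not context-free. ∎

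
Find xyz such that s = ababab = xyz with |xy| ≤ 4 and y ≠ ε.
x = 'a', y = 'ba', z = 'bab'

For s = ababab and p = 4, one valid decomposition is:
- x = 'a' (length 1)
- y = 'ba' (length 2)
- z = 'bab' (length 3)

Verification:
- xyz = 'a' + 'ba' + 'bab' = ababab ✓
- |xy| = 3 ≤ 4 ✓
- |y| = 2 > 0 ✓

All pumping lemma constraints are satisfied.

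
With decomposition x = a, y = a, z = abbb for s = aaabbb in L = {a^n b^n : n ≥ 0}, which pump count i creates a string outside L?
i = 0

xy⁰z = a · ε · abbb = aabbb; aabbb has 2 a's and 3 b's; 2 ≠ 3, so it is not in L.
(Other choices also work, e.g. i = 2, 3; only i = 1 is guaranteed to stay in L since xy¹z = s.)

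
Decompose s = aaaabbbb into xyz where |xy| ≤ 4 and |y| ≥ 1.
x = '', y = 'aaaa', z = 'bbbb'

For s = aaaabbbb and p = 4, one valid decomposition is:
- x = '' (length 0)
- y = 'aaaa' (length 4)
- z = 'bbbb' (length 4)

Verification:
- xyz = '' + 'aaaa' + 'bbbb' = aaaabbbb ✓
- |xy| = 4 ≤ 4 ✓
- |y| = 4 > 0 ✓

All pumping lemma constraints are satisfied.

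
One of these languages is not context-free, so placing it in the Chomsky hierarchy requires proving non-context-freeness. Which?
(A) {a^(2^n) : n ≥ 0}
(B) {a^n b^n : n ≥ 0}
(A) {a^(2^n) : n ≥ 0}

(A) {a^(2^n) : n ≥ 0} requires the CFL pumping lemma.

- {a^n b^n : n ≥ 0} is context-free (but not regular)
  • Can be shown non-regular with the regular pumping lemma
  • After pumping, the number of a's and b's become unequal

- {a^(2^n) : n ≥ 0} is NOT context-free
  • Requires the CFL pumping lemma to prove
  • Gaps between powers of 2 grow exponentially

The CFL pumping lemma is "stronger" in that it can prove non-membership
in the larger class of context-free languages.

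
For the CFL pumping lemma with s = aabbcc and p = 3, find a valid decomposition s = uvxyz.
u='aa', v='b', x='b', y='c', z='c'

For s = aabbcc with pumping length p = 3:

One valid decomposition:
- u = 'aa'
- v = 'b'
- x = 'b'
- y = 'c'
- z = 'c'

Verification:
- uvxyz = 'aa' + 'b' + 'b' + 'c' + 'c' = aabbcc ✓
- |vxy| = |'bbc'| = 3 ≤ 3 ✓
- |vy| = |'bc'| = 2 > 0 ✓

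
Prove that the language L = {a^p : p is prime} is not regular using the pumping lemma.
Assume for contradiction that L is regular, and let p ≥ 1 be the pumping length given by the pumping lemma.
Choose a prime q with q ≥ p (one exists because there are infinitely many primes) and let s = a^q. Then s ∈ L and |s| = q ≥ p.
By the pumping lemma, s = xyz for some x, y, z with |xy| ≤ p, |y| ≥ 1, and xy^i z ∈ L for every i ≥ 0.
Here y = a^k for some k with 1 ≤ k ≤ p, and xy^i z = a^(q + (i − 1)k) for every i ≥ 0.

Take i = q + 1: |xy^(q+1) z| = q + qk = q(k + 1).
Both factors satisfy q ≥ 2 and k + 1 ≥ 2, so q(k + 1) is composite, and xy^(q+1) z ∉ L.

This contradicts the pumping lemma, which requires xy^i z ∈ L for all i ≥ 0.
Hence L = {a^p : p is prime} is not regular. ∎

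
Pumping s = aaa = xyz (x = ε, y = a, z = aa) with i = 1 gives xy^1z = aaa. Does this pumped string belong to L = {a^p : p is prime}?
Yes

xy¹z = ε · a · aa = aaa.
aaa has length 3, which is prime, so it is in L.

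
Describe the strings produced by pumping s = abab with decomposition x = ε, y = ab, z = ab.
{xy^i z : i ≥ 0} = {(ab)^(i+1) : i ≥ 0} = {ab, abab, ababab, ...}

With x = ε, y = ab, z = ab: Pumping 'ab' gives strings of alternating a's and b's.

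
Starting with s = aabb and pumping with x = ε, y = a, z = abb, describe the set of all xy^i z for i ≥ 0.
{xy^i z : i ≥ 0} = {a^(i+1) b^2 : i ≥ 0} = {abb, aabb, aaabb, ...}

With x = ε, y = a, z = abb: Starting with aabb and pumping the first 'a' (z = abb keeps the second 'a'), we get strings with i+1 a's followed by 2 b's for i = 0, 1, 2, ...; note bb is not produced because z always contributes one a.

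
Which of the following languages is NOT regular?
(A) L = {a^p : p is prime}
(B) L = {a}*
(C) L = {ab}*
(A) {a^p : p is prime}

(A) L = {a^p : p is prime} is NOT regular.

The pumping lemma can be used to prove this:
After pumping, the length becomes composite

The other languages are regular because they can be recognized by finite automata.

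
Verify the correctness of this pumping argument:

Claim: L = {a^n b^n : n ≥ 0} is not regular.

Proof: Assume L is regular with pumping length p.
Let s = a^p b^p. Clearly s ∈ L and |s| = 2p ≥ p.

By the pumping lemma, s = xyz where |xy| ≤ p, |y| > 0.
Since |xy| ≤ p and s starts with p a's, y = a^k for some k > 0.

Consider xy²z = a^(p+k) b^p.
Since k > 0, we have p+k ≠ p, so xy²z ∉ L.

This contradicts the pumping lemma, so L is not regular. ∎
The proof is correct.

This proof is valid because:
1. The string s = a^p b^p is correctly in L
2. The decomposition analysis is correct: y must consist only of a's
3. The contradiction is valid: pumping increases a's but not b's
4. The conclusion follows logically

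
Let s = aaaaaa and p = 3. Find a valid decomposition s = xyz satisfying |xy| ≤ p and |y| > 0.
x = '', y = 'a', z = 'aaaaa'

For s = aaaaaa and p = 3, one valid decomposition is:
- x = '' (length 0)
- y = 'a' (length 1)
- z = 'aaaaa' (length 5)

Verification:
- xyz = '' + 'a' + 'aaaaa' = aaaaaa ✓
- |xy| = 1 ≤ 3 ✓
- |y| = 1 > 0 ✓

All pumping lemma constraints are satisfied.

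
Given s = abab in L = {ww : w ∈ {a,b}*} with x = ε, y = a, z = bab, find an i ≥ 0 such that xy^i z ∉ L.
i = 3

xy³z = ε · aaa · bab = aaabab; aaabab has length 6; its halves are aaa and bab, which differ, so it is not in L.
(Other choices also work, e.g. i = 0, 2; only i = 1 is guaranteed to stay in L since xy¹z = s.)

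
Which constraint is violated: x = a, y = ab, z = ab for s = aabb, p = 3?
Violated: xyz = s

The decomposition x = a, y = ab, z = ab for s = aabb with p = 3
violates the constraint: xyz = s

xyz = 'a' + 'ab' + 'ab' = 'aabab' ≠ 'aabb' = s. The decomposition doesn't reconstruct s.

Pumping lemma constraints:
1. xyz = s (decomposition is valid)
2. |xy| ≤ p
3. |y| > 0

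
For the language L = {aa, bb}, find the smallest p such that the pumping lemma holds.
p = 3

For a finite language L, the pumping lemma holds vacuously if p > max|s| for s ∈ L.

The longest string in L = {aa, bb} has length 2.
If p = 3, then no string s ∈ L has |s| ≥ p, so the condition is vacuously true.

The minimum pumping length is p = 3.

Why no smaller p works: for any p ≤ 2, the longest string s ∈ L has |s| = 2 ≥ p, so it would
have to be pumpable; but pumping up (i = 2, 3, ...) produces ever longer strings, which cannot all lie in the
finite language L. So the pumping property fails for every p ≤ 2.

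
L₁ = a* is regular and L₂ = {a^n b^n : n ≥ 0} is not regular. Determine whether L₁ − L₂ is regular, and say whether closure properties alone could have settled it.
Yes — L₁ − L₂ is regular.

The only string of a* that lies in {a^n b^n} is ε, so L₁ − L₂ = a* − {ε} = a⁺ = aa*, which is regular.

Note that the bare facts "L₁ regular, L₂ non-regular" do not settle the question by themselves: the closure of regular languages under ∪, ∩, complement and difference applies only when BOTH operands are regular. With a non-regular operand the result can come out regular or non-regular depending on the specific languages, so one has to work out L₁ − L₂ for this particular pair, as above.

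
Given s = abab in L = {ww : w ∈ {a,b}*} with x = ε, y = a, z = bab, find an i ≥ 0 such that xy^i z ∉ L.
i = 0

xy⁰z = ε · ε · bab = bab; bab has odd length 3, so it cannot be written as ww and is not in L.
(Other choices also work, e.g. i = 2, 3; only i = 1 is guaranteed to stay in L since xy¹z = s.)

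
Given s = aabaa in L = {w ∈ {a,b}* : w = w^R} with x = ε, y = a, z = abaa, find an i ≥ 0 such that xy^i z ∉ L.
i = 2

xy²z = ε · aa · abaa = aaabaa; aaabaa reversed is aabaaa ≠ aaabaa, so it is not a palindrome and is not in L.
(Other choices also work, e.g. i = 0, 3; only i = 1 is guaranteed to stay in L since xy¹z = s.)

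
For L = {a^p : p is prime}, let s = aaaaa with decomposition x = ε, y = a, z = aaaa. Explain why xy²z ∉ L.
xy²z = aaaaaa ∉ L

Pumping with i = 2 replaces y = a by y² = aa:
- Original: s = xyz = aaaaa; aaaaa has length 5, which is prime, so it is in L
- Pumped: xy²z = ε · aa · aaaa = aaaaaa
- aaaaaa has length 6 = 2 × 3, which is not prime, so it is not in L

The pumping lemma would require xy²z ∈ L, so this decomposition yields a contradiction.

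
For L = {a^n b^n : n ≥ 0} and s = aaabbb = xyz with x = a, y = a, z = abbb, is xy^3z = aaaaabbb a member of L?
No

xy³z = a · aaa · abbb = aaaaabbb.
aaaaabbb has 5 a's and 3 b's; 5 ≠ 3, so it is not in L.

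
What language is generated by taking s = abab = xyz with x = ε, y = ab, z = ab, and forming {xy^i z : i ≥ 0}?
{xy^i z : i ≥ 0} = {(ab)^(i+1) : i ≥ 0} = {ab, abab, ababab, ...}

With x = ε, y = ab, z = ab: Pumping 'ab' gives strings of alternating a's and b's.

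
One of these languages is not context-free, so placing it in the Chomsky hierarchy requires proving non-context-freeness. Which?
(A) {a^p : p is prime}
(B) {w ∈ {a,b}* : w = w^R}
(A) {a^p : p is prime}

(A) {a^p : p is prime} requires the CFL pumping lemma.

- {w ∈ {a,b}* : w = w^R} is context-free (but not regular)
  • Can be shown non-regular with the regular pumping lemma
  • After pumping, the string is no longer symmetric

- {a^p : p is prime} is NOT context-free
  • Requires the CFL pumping lemma to prove
  • The CFL pumping lemma also fails because prime gaps are unbounded

The CFL pumping lemma is "stronger" in that it can prove non-membership
in the larger class of context-free languages.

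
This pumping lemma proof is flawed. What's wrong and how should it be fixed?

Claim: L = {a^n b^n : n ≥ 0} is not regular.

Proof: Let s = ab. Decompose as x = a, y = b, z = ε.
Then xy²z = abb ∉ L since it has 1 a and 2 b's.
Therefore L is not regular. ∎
Error: The string s = ab might be shorter than the pumping length p.

Correction: Choose s = a^p b^p to ensure |s| ≥ p. Also, the decomposition is wrong: with |xy| ≤ p, y cannot include b's when s starts with p a's.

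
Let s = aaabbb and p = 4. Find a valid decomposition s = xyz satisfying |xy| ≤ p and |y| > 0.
x = 'a', y = 'aab', z = 'bb'

For s = aaabbb and p = 4, one valid decomposition is:
- x = 'a' (length 1)
- y = 'aab' (length 3)
- z = 'bb' (length 2)

Verification:
- xyz = 'a' + 'aab' + 'bb' = aaabbb ✓
- |xy| = 4 ≤ 4 ✓
- |y| = 3 > 0 ✓

All pumping lemma constraints are satisfied.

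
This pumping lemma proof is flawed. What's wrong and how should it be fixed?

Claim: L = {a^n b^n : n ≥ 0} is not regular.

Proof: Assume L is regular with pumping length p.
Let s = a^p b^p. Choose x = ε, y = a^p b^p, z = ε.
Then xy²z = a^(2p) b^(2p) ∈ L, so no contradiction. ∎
Error: The decomposition violates |xy| ≤ p. With y = a^p b^p, |xy| = |y| = 2p > p. (The proof also miscomputes xy²z, which would be a^p b^p a^p b^p rather than a^(2p) b^(2p), and it wrongly treats one harmless decomposition as settling the matter — the prover does not get to choose the decomposition.)

Correction: The pumping lemma requires |xy| ≤ p, and the argument must handle every decomposition satisfying |xy| ≤ p, |y| ≥ 1. Since s starts with p a's, any such y consists only of a's, say y = a^k with k ≥ 1. Then xy²z = a^(p+k) b^p has unequal numbers of a's and b's, so xy²z ∉ L — the required contradiction.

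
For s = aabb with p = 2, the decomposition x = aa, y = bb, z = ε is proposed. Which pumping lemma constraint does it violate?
Violated: |xy| ≤ p

The decomposition x = aa, y = bb, z = ε for s = aabb with p = 2
violates the constraint: |xy| ≤ p

|xy| = |aabb| = 4 > 2 = p. The decomposition puts too many characters in xy.

Pumping lemma constraints:
1. xyz = s (decomposition is valid)
2. |xy| ≤ p
3. |y| > 0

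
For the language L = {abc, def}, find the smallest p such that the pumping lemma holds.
p = 4

For a finite language L, the pumping lemma holds vacuously if p > max|s| for s ∈ L.

The longest string in L = {abc, def} has length 3.
If p = 4, then no string s ∈ L has |s| ≥ p, so the condition is vacuously true.

The minimum pumping length is p = 4.

Why no smaller p works: for any p ≤ 3, the longest string s ∈ L has |s| = 3 ≥ p, so it would
have to be pumpable; but pumping up (i = 2, 3, ...) produces ever longer strings, which cannot all lie in the
finite language L. So the pumping property fails for every p ≤ 3.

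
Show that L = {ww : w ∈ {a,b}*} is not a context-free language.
Assume for contradiction that L is context-free, and let p ≥ 1 be the pumping length given by the pumping lemma for CFLs.
Choose s = a^p b^p a^p b^p. Then s ∈ L (take w = a^p b^p) and |s| = 4p ≥ p.
By the CFL pumping lemma, s = uvxyz for some u, v, x, y, z with |vxy| ≤ p, |vy| ≥ 1, and uv^i xy^i z ∈ L for every i ≥ 0.

Write s as four blocks A₁ B₁ A₂ B₂ with A₁ = A₂ = a^p and B₁ = B₂ = b^p. Since |vxy| ≤ p, the window vxy lies inside at most two adjacent blocks. Take i = 0 and let t = uxz, so |t| = 4p − |vy| with 1 ≤ |vy| ≤ p. If |t| is odd, t ∉ L immediately, so assume |vy| is even (hence |vy| ≥ 2) and |t|/2 = 2p − |vy|/2, which satisfies p ≤ |t|/2 ≤ 2p − 1.

Case 1 (vxy inside A₁B₁): t = a^(p−j) b^(p−l) a^p b^p with j + l = |vy|. The second half of t has length < 2p, so it is a suffix of the trailing a^p b^p and ends in b; the first half is a^(p−j) b^(p−l) a^((j+l)/2), which ends in a because (j+l)/2 ≥ 1. The halves differ, so t ∉ L.

Case 2 (vxy inside B₁A₂, straddling the middle): t = a^p b^(p−j) a^(p−l) b^p with j + l = |vy|. If t = ww, then w is a prefix of t of length ≥ p, so w begins with a^p; and w is a suffix of t of length ≥ p, so w ends with b^p. That forces |w| ≥ 2p, contradicting |w| = |t|/2 ≤ 2p − 1. So t ∉ L.

Case 3 (vxy inside A₂B₂): t = a^p b^p a^(p−j) b^(p−l) with j + l = |vy|. The first half of t is a prefix of a^p b^p, so it begins with a; the second half is b^((j+l)/2) a^(p−j) b^(p−l), which begins with b. The halves differ, so t ∉ L.

In every case uv⁰xy⁰z = uxz ∉ L.

This contradicts the CFL pumping lemma, which requires uv^i xy^i z ∈ L for all i ≥ 0.
Hence L = {ww : w ∈ {a,b}*} is not context-free. ∎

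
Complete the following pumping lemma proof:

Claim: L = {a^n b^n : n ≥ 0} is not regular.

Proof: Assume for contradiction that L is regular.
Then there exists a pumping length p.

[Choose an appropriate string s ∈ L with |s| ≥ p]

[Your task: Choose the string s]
s = a^p b^p

This string is in L (has equal a's and b's) and has length 2p ≥ p.
Any decomposition xyz with |xy| ≤ p means y consists only of a's,
so pumping will unbalance the counts.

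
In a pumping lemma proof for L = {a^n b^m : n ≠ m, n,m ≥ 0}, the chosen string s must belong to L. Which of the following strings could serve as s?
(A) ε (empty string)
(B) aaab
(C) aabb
(B) aaab

The pumping lemma is applied to a string s that lies in L, so first check membership of each option:
- (A) ε = a^0 b^0 has n = m = 0, so it is not in L ✗
- (B) aaab = a^3 b^1 with 3 ≠ 1, so it is in L ✓
- (C) aabb = a^2 b^2 has n = m = 2, so it is not in L ✗

Only (B) aaab is in L, so it is the only candidate that could play the role of s.
(In a complete proof one picks s in terms of the pumping length p so that |s| ≥ p is guaranteed; a fixed string like aaab illustrates the shape of such an s.)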